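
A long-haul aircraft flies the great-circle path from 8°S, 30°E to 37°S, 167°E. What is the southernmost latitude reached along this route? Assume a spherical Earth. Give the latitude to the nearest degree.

≈ 52°S

The great circle lies in the plane with unit normal n̂ = (p₁ × p₂)/|p₁ × p₂|.
Here n̂_z ≈ +0.621; the vertex latitude is φ_max = arccos|n̂_z| ≈ 51.6°.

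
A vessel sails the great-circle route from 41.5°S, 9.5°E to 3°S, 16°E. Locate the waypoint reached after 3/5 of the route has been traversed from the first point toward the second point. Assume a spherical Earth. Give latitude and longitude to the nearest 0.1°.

≈ 18.4°S, 13.8°E

From cos δ = sin φ₁ sin φ₂ + cos φ₁ cos φ₂ cos Δλ, the central angle is δ ≈ 0.680 rad (38.9°).
Interpolate at f = 3/5 with slerp weights a = sin((1−f)δ)/sin δ ≈ 0.427, b = sin(fδ)/sin δ ≈ 0.631.
p = a·p₁ + b·p₂ ≈ (0.921, 0.226, -0.316); φ = arcsin(p_z) ≈ -18.43°, λ = atan2(p_y, p_x) ≈ 13.81°.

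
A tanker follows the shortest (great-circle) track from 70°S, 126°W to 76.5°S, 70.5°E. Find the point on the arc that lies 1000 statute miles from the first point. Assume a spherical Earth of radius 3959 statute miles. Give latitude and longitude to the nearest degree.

≈ 84°S, 143°W

Write both endpoints as unit vectors p₁, p₂ with components (cos φ cos λ, cos φ sin λ, sin φ).
The central angle between the endpoints is δ = arccos(p₁·p₂) ≈ 0.579 rad (33.2°). The total great-circle distance is δ·R ≈ 0.579 × 3959 ≈ 2291 mi, so the target fraction is f = 1000/2291 ≈ 0.436.
Interpolate at f ≈ 0.436 with slerp weights a = sin((1−f)δ)/sin δ ≈ 0.586, b = sin(fδ)/sin δ ≈ 0.457.
p = a·p₁ + b·p₂ ≈ (-0.082, -0.062, -0.995); φ = arcsin(p_z) ≈ -84.11°, λ = atan2(p_y, p_x) ≈ -143.17°.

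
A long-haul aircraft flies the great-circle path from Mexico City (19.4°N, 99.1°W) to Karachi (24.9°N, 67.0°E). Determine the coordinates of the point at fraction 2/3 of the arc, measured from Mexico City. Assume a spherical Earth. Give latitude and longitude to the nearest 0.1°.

Write both endpoints as unit vectors p₁, p₂ with components (cos φ cos λ, cos φ sin λ, sin φ).
The central angle between the endpoints is δ = arccos(p₁·p₂) ≈ 2.333 rad (133.7°).
Interpolate at f = 2/3 with slerp weights a = sin((1−f)δ)/sin δ ≈ 0.970, b = sin(fδ)/sin δ ≈ 1.383.
p = a·p₁ + b·p₂ ≈ (0.345, 0.251, 0.904); φ = arcsin(p_z) ≈ 64.74°, λ = atan2(p_y, p_x) ≈ 35.99°.

≈ 64.7°N, 36.0°E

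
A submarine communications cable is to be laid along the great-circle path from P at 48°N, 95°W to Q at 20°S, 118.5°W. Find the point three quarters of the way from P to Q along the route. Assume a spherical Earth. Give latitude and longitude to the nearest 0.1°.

≈ 2.9°S, 113.6°W

Write both endpoints as unit vectors p₁, p₂ with components (cos φ cos λ, cos φ sin λ, sin φ).
The central angle between the endpoints is δ = arccos(p₁·p₂) ≈ 1.242 rad (71.2°).
Interpolate at f = 3/4 with slerp weights a = sin((1−f)δ)/sin δ ≈ 0.323, b = sin(fδ)/sin δ ≈ 0.848.
p = a·p₁ + b·p₂ ≈ (-0.399, -0.916, -0.050); φ = arcsin(p_z) ≈ -2.87°, λ = atan2(p_y, p_x) ≈ -113.55°.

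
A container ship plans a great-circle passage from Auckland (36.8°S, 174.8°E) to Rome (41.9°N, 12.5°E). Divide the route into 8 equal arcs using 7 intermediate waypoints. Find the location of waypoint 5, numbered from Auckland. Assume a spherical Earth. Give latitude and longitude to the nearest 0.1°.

≈ (28.6°N, 89.3°E)

Convert each endpoint to a unit vector on the sphere (x = cos φ cos λ, y = cos φ sin λ, z = sin φ).
The central angle between the endpoints is δ = arccos(p₁·p₂) ≈ 2.887 rad (165.4°).
Interpolate at f = 5/8 with slerp weights a = sin((1−f)δ)/sin δ ≈ 3.510, b = sin(fδ)/sin δ ≈ 3.866.
p = a·p₁ + b·p₂ ≈ (0.010, 0.878, 0.479); φ = arcsin(p_z) ≈ 28.64°, λ = atan2(p_y, p_x) ≈ 89.33°.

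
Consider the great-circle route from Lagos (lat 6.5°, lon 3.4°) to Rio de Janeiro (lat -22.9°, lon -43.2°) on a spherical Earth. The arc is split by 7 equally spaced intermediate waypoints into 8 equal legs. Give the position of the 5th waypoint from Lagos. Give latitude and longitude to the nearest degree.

≈ lat -13°, lon -25°

Convert each endpoint to a unit vector on the sphere (x = cos φ cos λ, y = cos φ sin λ, z = sin φ).
The central angle between the endpoints is δ = arccos(p₁·p₂) ≈ 0.946 rad (54.2°).
Interpolate at f = 5/8 with slerp weights a = sin((1−f)δ)/sin δ ≈ 0.428, b = sin(fδ)/sin δ ≈ 0.687.
p = a·p₁ + b·p₂ ≈ (0.886, -0.408, -0.219); φ = arcsin(p_z) ≈ -12.65°, λ = atan2(p_y, p_x) ≈ -24.73°.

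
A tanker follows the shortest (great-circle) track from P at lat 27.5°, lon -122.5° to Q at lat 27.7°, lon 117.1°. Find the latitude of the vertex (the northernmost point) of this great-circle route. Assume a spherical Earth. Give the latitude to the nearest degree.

The great circle lies in the plane with unit normal n̂ = (p₁ × p₂)/|p₁ × p₂|.
Here n̂_z ≈ -0.689; the vertex latitude is φ_max = arccos|n̂_z| ≈ 46.5°.
Check via Clairaut: cos φ_max = |cos φ₁| · sin C = cos(27.5°)·sin(51.0°) ≈ 0.689, again giving ≈ 46.5°.

≈ 46°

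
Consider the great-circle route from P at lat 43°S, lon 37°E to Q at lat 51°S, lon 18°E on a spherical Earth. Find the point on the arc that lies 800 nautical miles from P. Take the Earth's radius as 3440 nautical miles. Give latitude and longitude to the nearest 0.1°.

Write both endpoints as unit vectors p₁, p₂ with components (cos φ cos λ, cos φ sin λ, sin φ).
The central angle between the endpoints is δ = arccos(p₁·p₂) ≈ 0.265 rad (15.2°). The total great-circle distance is δ·R ≈ 0.265 × 3440 ≈ 910 nmi, so the target fraction is f = 800/910 ≈ 0.879.
Interpolate at f ≈ 0.879 with slerp weights a = sin((1−f)δ)/sin δ ≈ 0.123, b = sin(fδ)/sin δ ≈ 0.881.
p = a·p₁ + b·p₂ ≈ (0.599, 0.225, -0.768); φ = arcsin(p_z) ≈ -50.21°, λ = atan2(p_y, p_x) ≈ 20.61°.

≈ lat 50.2°S, lon 20.6°E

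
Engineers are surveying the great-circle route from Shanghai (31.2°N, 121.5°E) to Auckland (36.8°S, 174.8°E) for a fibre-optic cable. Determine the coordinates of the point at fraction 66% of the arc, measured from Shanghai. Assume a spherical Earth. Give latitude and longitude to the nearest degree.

≈ 14°S, 155°E

Write both endpoints as unit vectors p₁, p₂ with components (cos φ cos λ, cos φ sin λ, sin φ).
The central angle between the endpoints is δ = arccos(p₁·p₂) ≈ 1.472 rad (84.3°).
Interpolate at f = 0.66 with slerp weights a = sin((1−f)δ)/sin δ ≈ 0.482, b = sin(fδ)/sin δ ≈ 0.830.
p = a·p₁ + b·p₂ ≈ (-0.877, 0.412, -0.247); φ = arcsin(p_z) ≈ -14.32°, λ = atan2(p_y, p_x) ≈ 154.85°.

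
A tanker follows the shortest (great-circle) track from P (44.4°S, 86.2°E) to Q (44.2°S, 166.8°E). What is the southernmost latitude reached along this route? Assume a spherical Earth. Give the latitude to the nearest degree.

≈ 52°S

The great circle lies in the plane with unit normal n̂ = (p₁ × p₂)/|p₁ × p₂|.
Here n̂_z ≈ +0.616; the vertex latitude is φ_max = arccos|n̂_z| ≈ 52.0°.
Check via Clairaut: cos φ_max = |cos φ₁| · sin C = cos(44.4°)·sin(120.5°) ≈ 0.616, again giving ≈ 52.0°.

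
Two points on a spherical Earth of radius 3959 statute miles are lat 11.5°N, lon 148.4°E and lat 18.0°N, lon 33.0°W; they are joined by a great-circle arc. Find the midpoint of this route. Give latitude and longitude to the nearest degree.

Convert each endpoint to a unit vector on the sphere (x = cos φ cos λ, y = cos φ sin λ, z = sin φ).
The central angle between the endpoints is δ = arccos(p₁·p₂) ≈ 2.626 rad (150.5°).
Interpolate at f = 1/2 with slerp weights a = sin((1−f)δ)/sin δ ≈ 1.962, b = sin(fδ)/sin δ ≈ 1.962.
p = a·p₁ + b·p₂ ≈ (-0.073, -0.009, 0.997); φ = arcsin(p_z) ≈ 85.81°, λ = atan2(p_y, p_x) ≈ -173.04°.

≈ lat 86°N, lon 173°W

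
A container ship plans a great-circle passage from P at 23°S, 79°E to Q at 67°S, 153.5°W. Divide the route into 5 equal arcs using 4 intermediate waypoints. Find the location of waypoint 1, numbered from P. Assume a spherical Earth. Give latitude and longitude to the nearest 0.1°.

≈ 38.4°S, 85.5°E

Write both endpoints as unit vectors p₁, p₂ with components (cos φ cos λ, cos φ sin λ, sin φ).
The central angle between the endpoints is δ = arccos(p₁·p₂) ≈ 1.430 rad (81.9°).
Interpolate at f = 1/5 with slerp weights a = sin((1−f)δ)/sin δ ≈ 0.919, b = sin(fδ)/sin δ ≈ 0.285.
p = a·p₁ + b·p₂ ≈ (0.062, 0.781, -0.621); φ = arcsin(p_z) ≈ -38.42°, λ = atan2(p_y, p_x) ≈ 85.47°.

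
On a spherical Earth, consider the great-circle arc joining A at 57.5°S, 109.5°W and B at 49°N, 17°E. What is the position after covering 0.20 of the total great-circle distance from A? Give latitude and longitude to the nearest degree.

≈ 44°S, 67°W

From cos δ = sin φ₁ sin φ₂ + cos φ₁ cos φ₂ cos Δλ, the central angle is δ ≈ 2.580 rad (147.8°).
Interpolate at f = 0.20 with slerp weights a = sin((1−f)δ)/sin δ ≈ 1.653, b = sin(fδ)/sin δ ≈ 0.926.
p = a·p₁ + b·p₂ ≈ (0.284, -0.660, -0.696); φ = arcsin(p_z) ≈ -44.08°, λ = atan2(p_y, p_x) ≈ -66.69°.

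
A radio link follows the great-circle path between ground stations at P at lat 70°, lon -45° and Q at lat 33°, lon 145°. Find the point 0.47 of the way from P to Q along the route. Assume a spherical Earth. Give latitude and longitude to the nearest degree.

Convert each endpoint to a unit vector on the sphere (x = cos φ cos λ, y = cos φ sin λ, z = sin φ).
The central angle between the endpoints is δ = arccos(p₁·p₂) ≈ 1.339 rad (76.7°).
Interpolate at f = 0.47 with slerp weights a = sin((1−f)δ)/sin δ ≈ 0.670, b = sin(fδ)/sin δ ≈ 0.605.
p = a·p₁ + b·p₂ ≈ (-0.254, 0.129, 0.959); φ = arcsin(p_z) ≈ 73.47°, λ = atan2(p_y, p_x) ≈ 153.03°.

≈ lat 73°, lon 153°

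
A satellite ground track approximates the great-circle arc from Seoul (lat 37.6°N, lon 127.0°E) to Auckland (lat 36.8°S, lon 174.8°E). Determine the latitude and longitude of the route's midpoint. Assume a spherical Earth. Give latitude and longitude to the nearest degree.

Write both endpoints as unit vectors p₁, p₂ with components (cos φ cos λ, cos φ sin λ, sin φ).
The central angle between the endpoints is δ = arccos(p₁·p₂) ≈ 1.510 rad (86.5°).
Interpolate at f = 1/2 with slerp weights a = sin((1−f)δ)/sin δ ≈ 0.687, b = sin(fδ)/sin δ ≈ 0.687.
p = a·p₁ + b·p₂ ≈ (-0.875, 0.484, 0.008); φ = arcsin(p_z) ≈ 0.44°, λ = atan2(p_y, p_x) ≈ 151.03°.

≈ lat 0°N, lon 151°E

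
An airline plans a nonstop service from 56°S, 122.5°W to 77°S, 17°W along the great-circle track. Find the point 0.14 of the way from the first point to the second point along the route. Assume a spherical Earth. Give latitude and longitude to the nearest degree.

Write both endpoints as unit vectors p₁, p₂ with components (cos φ cos λ, cos φ sin λ, sin φ).
The central angle between the endpoints is δ = arccos(p₁·p₂) ≈ 0.685 rad (39.3°).
Interpolate at f = 0.14 with slerp weights a = sin((1−f)δ)/sin δ ≈ 0.878, b = sin(fδ)/sin δ ≈ 0.151.
p = a·p₁ + b·p₂ ≈ (-0.231, -0.424, -0.876); φ = arcsin(p_z) ≈ -61.11°, λ = atan2(p_y, p_x) ≈ -118.61°.

≈ 61°S, 119°W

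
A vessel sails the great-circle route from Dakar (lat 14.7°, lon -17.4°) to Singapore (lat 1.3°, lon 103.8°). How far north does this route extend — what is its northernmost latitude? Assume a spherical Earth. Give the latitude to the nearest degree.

The great circle lies in the plane with unit normal n̂ = (p₁ × p₂)/|p₁ × p₂|.
Here n̂_z ≈ +0.952; the vertex latitude is φ_max = arccos|n̂_z| ≈ 17.8°.
Check via Clairaut: cos φ_max = |cos φ₁| · sin C = cos(14.7°)·sin(79.8°) ≈ 0.952, again giving ≈ 17.8°.

≈ 18°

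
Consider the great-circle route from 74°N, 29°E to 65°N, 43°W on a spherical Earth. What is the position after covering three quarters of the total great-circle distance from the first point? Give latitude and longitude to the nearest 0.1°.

Convert each endpoint to a unit vector on the sphere (x = cos φ cos λ, y = cos φ sin λ, z = sin φ).
The central angle between the endpoints is δ = arccos(p₁·p₂) ≈ 0.434 rad (24.9°).
Interpolate at f = 3/4 with slerp weights a = sin((1−f)δ)/sin δ ≈ 0.258, b = sin(fδ)/sin δ ≈ 0.760.
p = a·p₁ + b·p₂ ≈ (0.297, -0.185, 0.937); φ = arcsin(p_z) ≈ 69.52°, λ = atan2(p_y, p_x) ≈ -31.88°.

≈ 69.5°N, 31.9°W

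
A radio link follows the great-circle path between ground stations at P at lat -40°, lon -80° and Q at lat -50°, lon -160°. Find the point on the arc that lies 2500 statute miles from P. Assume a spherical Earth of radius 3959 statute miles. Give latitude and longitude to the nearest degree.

Write both endpoints as unit vectors p₁, p₂ with components (cos φ cos λ, cos φ sin λ, sin φ).
The central angle between the endpoints is δ = arccos(p₁·p₂) ≈ 0.955 rad (54.7°). The total great-circle distance is δ·R ≈ 0.955 × 3959 ≈ 3779 mi, so the target fraction is f = 2500/3779 ≈ 0.661.
Interpolate at f ≈ 0.661 with slerp weights a = sin((1−f)δ)/sin δ ≈ 0.389, b = sin(fδ)/sin δ ≈ 0.723.
p = a·p₁ + b·p₂ ≈ (-0.385, -0.453, -0.804); φ = arcsin(p_z) ≈ -53.54°, λ = atan2(p_y, p_x) ≈ -130.40°.

≈ lat -54°, lon -130°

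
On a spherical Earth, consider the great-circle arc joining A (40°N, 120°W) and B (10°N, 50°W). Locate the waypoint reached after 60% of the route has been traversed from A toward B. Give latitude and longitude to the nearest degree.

The haversine formula gives a central angle δ ≈ 1.192 rad (68.3°) between the endpoints.
Interpolate at f = 0.60 with slerp weights a = sin((1−f)δ)/sin δ ≈ 0.494, b = sin(fδ)/sin δ ≈ 0.706.
p = a·p₁ + b·p₂ ≈ (0.258, -0.860, 0.440); φ = arcsin(p_z) ≈ 26.11°, λ = atan2(p_y, p_x) ≈ -73.33°.

≈ (26°N, 73°W)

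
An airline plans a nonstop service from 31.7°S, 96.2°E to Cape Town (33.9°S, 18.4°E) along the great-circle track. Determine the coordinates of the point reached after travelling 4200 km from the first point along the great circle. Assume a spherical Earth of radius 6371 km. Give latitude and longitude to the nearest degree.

≈ 40°S, 50°E

Write both endpoints as unit vectors p₁, p₂ with components (cos φ cos λ, cos φ sin λ, sin φ).
The central angle between the endpoints is δ = arccos(p₁·p₂) ≈ 1.113 rad (63.7°). The total great-circle distance is δ·R ≈ 1.113 × 6371 ≈ 7089 km, so the target fraction is f = 4200/7089 ≈ 0.593.
Interpolate at f ≈ 0.593 with slerp weights a = sin((1−f)δ)/sin δ ≈ 0.488, b = sin(fδ)/sin δ ≈ 0.683.
p = a·p₁ + b·p₂ ≈ (0.493, 0.592, -0.638); φ = arcsin(p_z) ≈ -39.61°, λ = atan2(p_y, p_x) ≈ 50.21°.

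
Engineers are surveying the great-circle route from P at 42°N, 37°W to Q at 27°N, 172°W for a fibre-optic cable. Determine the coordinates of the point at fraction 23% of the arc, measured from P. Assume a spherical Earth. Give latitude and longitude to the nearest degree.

Write both endpoints as unit vectors p₁, p₂ with components (cos φ cos λ, cos φ sin λ, sin φ).
The central angle between the endpoints is δ = arccos(p₁·p₂) ≈ 1.736 rad (99.5°).
Interpolate at f = 0.23 with slerp weights a = sin((1−f)δ)/sin δ ≈ 0.986, b = sin(fδ)/sin δ ≈ 0.394.
p = a·p₁ + b·p₂ ≈ (0.238, -0.490, 0.839); φ = arcsin(p_z) ≈ 57.01°, λ = atan2(p_y, p_x) ≈ -64.13°.

≈ 57°N, 64°W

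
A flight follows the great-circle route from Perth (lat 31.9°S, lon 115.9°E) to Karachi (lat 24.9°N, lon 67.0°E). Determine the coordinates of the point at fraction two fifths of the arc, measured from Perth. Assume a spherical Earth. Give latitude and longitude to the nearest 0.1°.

≈ lat 9.7°S, lon 95.1°E

From cos δ = sin φ₁ sin φ₂ + cos φ₁ cos φ₂ cos Δλ, the central angle is δ ≈ 1.283 rad (73.5°).
Interpolate at f = 2/5 with slerp weights a = sin((1−f)δ)/sin δ ≈ 0.726, b = sin(fδ)/sin δ ≈ 0.512.
p = a·p₁ + b·p₂ ≈ (-0.088, 0.982, -0.168); φ = arcsin(p_z) ≈ -9.67°, λ = atan2(p_y, p_x) ≈ 95.10°.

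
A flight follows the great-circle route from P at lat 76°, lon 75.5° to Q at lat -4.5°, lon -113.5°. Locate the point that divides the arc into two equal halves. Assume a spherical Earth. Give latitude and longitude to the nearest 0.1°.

≈ lat 49.6°, lon -116.4°

Write both endpoints as unit vectors p₁, p₂ with components (cos φ cos λ, cos φ sin λ, sin φ).
The central angle between the endpoints is δ = arccos(p₁·p₂) ≈ 1.891 rad (108.3°).
Interpolate at f = 1/2 with slerp weights a = sin((1−f)δ)/sin δ ≈ 0.854, b = sin(fδ)/sin δ ≈ 0.854.
p = a·p₁ + b·p₂ ≈ (-0.288, -0.581, 0.762); φ = arcsin(p_z) ≈ 49.60°, λ = atan2(p_y, p_x) ≈ -116.36°.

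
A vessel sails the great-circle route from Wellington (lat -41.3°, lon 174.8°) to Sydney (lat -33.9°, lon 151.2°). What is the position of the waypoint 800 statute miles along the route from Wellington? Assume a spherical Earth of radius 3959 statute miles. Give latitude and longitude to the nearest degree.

Convert each endpoint to a unit vector on the sphere (x = cos φ cos λ, y = cos φ sin λ, z = sin φ).
The central angle between the endpoints is δ = arccos(p₁·p₂) ≈ 0.350 rad (20.0°). The total great-circle distance is δ·R ≈ 0.350 × 3959 ≈ 1384 mi, so the target fraction is f = 800/1384 ≈ 0.578.
Interpolate at f ≈ 0.578 with slerp weights a = sin((1−f)δ)/sin δ ≈ 0.429, b = sin(fδ)/sin δ ≈ 0.586.
p = a·p₁ + b·p₂ ≈ (-0.747, 0.264, -0.610); φ = arcsin(p_z) ≈ -37.59°, λ = atan2(p_y, p_x) ≈ 160.57°.

≈ lat -38°, lon 161°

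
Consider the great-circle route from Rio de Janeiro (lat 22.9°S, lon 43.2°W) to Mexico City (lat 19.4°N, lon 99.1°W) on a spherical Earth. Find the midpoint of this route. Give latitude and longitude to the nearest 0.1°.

≈ lat 2.0°S, lon 71.5°W

From cos δ = sin φ₁ sin φ₂ + cos φ₁ cos φ₂ cos Δλ, the central angle is δ ≈ 1.205 rad (69.0°).
Interpolate at f = 1/2 with slerp weights a = sin((1−f)δ)/sin δ ≈ 0.607, b = sin(fδ)/sin δ ≈ 0.607.
p = a·p₁ + b·p₂ ≈ (0.317, -0.948, -0.035); φ = arcsin(p_z) ≈ -1.98°, λ = atan2(p_y, p_x) ≈ -71.51°.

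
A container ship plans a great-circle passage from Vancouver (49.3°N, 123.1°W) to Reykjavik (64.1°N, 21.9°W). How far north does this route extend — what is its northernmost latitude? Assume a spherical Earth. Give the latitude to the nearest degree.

The great circle lies in the plane with unit normal n̂ = (p₁ × p₂)/|p₁ × p₂|.
Here n̂_z ≈ +0.359; the vertex latitude is φ_max = arccos|n̂_z| ≈ 69.0°.
Check via Clairaut: cos φ_max = |cos φ₁| · sin C = cos(49.3°)·sin(33.4°) ≈ 0.359, again giving ≈ 69.0°.

≈ 69°N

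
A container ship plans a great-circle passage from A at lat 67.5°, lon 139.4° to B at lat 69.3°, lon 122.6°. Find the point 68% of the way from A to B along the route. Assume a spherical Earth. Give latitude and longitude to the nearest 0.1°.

Write both endpoints as unit vectors p₁, p₂ with components (cos φ cos λ, cos φ sin λ, sin φ).
The central angle between the endpoints is δ = arccos(p₁·p₂) ≈ 0.112 rad (6.4°).
Interpolate at f = 0.68 with slerp weights a = sin((1−f)δ)/sin δ ≈ 0.321, b = sin(fδ)/sin δ ≈ 0.681.
p = a·p₁ + b·p₂ ≈ (-0.223, 0.283, 0.933); φ = arcsin(p_z) ≈ 68.91°, λ = atan2(p_y, p_x) ≈ 128.26°.

≈ lat 68.9°, lon 128.3°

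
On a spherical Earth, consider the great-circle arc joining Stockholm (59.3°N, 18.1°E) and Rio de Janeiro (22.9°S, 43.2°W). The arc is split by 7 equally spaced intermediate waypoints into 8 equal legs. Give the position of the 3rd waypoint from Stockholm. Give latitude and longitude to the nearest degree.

≈ 31°N, 16°W

The haversine formula gives a central angle δ ≈ 1.680 rad (96.2°) between the endpoints.
Interpolate at f = 3/8 with slerp weights a = sin((1−f)δ)/sin δ ≈ 0.873, b = sin(fδ)/sin δ ≈ 0.593.
p = a·p₁ + b·p₂ ≈ (0.821, -0.235, 0.520); φ = arcsin(p_z) ≈ 31.31°, λ = atan2(p_y, p_x) ≈ -15.99°.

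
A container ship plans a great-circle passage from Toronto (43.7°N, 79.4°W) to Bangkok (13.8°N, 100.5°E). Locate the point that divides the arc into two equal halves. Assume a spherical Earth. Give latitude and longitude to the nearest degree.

Write both endpoints as unit vectors p₁, p₂ with components (cos φ cos λ, cos φ sin λ, sin φ).
The central angle between the endpoints is δ = arccos(p₁·p₂) ≈ 2.138 rad (122.5°).
Interpolate at f = 1/2 with slerp weights a = sin((1−f)δ)/sin δ ≈ 1.040, b = sin(fδ)/sin δ ≈ 1.040.
p = a·p₁ + b·p₂ ≈ (-0.046, 0.254, 0.966); φ = arcsin(p_z) ≈ 75.05°, λ = atan2(p_y, p_x) ≈ 100.21°.

≈ (75°N, 100°E)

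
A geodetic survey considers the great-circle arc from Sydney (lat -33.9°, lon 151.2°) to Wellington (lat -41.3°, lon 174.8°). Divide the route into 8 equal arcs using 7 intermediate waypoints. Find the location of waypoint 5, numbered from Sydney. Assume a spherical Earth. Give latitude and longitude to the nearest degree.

≈ lat -39°, lon 165°

Convert each endpoint to a unit vector on the sphere (x = cos φ cos λ, y = cos φ sin λ, z = sin φ).
The central angle between the endpoints is δ = arccos(p₁·p₂) ≈ 0.350 rad (20.0°).
Interpolate at f = 5/8 with slerp weights a = sin((1−f)δ)/sin δ ≈ 0.382, b = sin(fδ)/sin δ ≈ 0.633.
p = a·p₁ + b·p₂ ≈ (-0.751, 0.196, -0.631); φ = arcsin(p_z) ≈ -39.09°, λ = atan2(p_y, p_x) ≈ 165.40°.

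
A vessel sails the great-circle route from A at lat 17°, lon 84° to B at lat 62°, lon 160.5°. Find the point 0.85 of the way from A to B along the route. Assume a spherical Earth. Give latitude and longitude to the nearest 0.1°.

Write both endpoints as unit vectors p₁, p₂ with components (cos φ cos λ, cos φ sin λ, sin φ).
The central angle between the endpoints is δ = arccos(p₁·p₂) ≈ 1.199 rad (68.7°).
Interpolate at f = 0.85 with slerp weights a = sin((1−f)δ)/sin δ ≈ 0.192, b = sin(fδ)/sin δ ≈ 0.914.
p = a·p₁ + b·p₂ ≈ (-0.385, 0.326, 0.863); φ = arcsin(p_z) ≈ 59.69°, λ = atan2(p_y, p_x) ≈ 139.78°.

≈ lat 59.7°, lon 139.8°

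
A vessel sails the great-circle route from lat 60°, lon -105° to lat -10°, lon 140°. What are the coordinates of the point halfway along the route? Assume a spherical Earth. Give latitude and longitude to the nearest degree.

Write both endpoints as unit vectors p₁, p₂ with components (cos φ cos λ, cos φ sin λ, sin φ).
The central angle between the endpoints is δ = arccos(p₁·p₂) ≈ 1.937 rad (111.0°).
Interpolate at f = 1/2 with slerp weights a = sin((1−f)δ)/sin δ ≈ 0.883, b = sin(fδ)/sin δ ≈ 0.883.
p = a·p₁ + b·p₂ ≈ (-0.780, 0.132, 0.611); φ = arcsin(p_z) ≈ 37.68°, λ = atan2(p_y, p_x) ≈ 170.36°.

≈ lat 38°, lon 170°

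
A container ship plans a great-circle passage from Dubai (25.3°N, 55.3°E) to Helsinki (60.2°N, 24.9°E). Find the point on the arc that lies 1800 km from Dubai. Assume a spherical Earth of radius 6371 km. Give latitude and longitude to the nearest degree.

Convert each endpoint to a unit vector on the sphere (x = cos φ cos λ, y = cos φ sin λ, z = sin φ).
The central angle between the endpoints is δ = arccos(p₁·p₂) ≈ 0.710 rad (40.7°). The total great-circle distance is δ·R ≈ 0.710 × 6371 ≈ 4523 km, so the target fraction is f = 1800/4523 ≈ 0.398.
Interpolate at f ≈ 0.398 with slerp weights a = sin((1−f)δ)/sin δ ≈ 0.636, b = sin(fδ)/sin δ ≈ 0.428.
p = a·p₁ + b·p₂ ≈ (0.520, 0.562, 0.643); φ = arcsin(p_z) ≈ 40.01°, λ = atan2(p_y, p_x) ≈ 47.23°.

≈ 40°N, 47°E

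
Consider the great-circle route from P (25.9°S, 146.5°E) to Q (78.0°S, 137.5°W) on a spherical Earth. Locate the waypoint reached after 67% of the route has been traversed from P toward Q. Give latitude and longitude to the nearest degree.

≈ (65°S, 168°E)

Convert each endpoint to a unit vector on the sphere (x = cos φ cos λ, y = cos φ sin λ, z = sin φ).
The central angle between the endpoints is δ = arccos(p₁·p₂) ≈ 1.079 rad (61.8°).
Interpolate at f = 0.67 with slerp weights a = sin((1−f)δ)/sin δ ≈ 0.395, b = sin(fδ)/sin δ ≈ 0.750.
p = a·p₁ + b·p₂ ≈ (-0.412, 0.091, -0.907); φ = arcsin(p_z) ≈ -65.07°, λ = atan2(p_y, p_x) ≈ 167.55°.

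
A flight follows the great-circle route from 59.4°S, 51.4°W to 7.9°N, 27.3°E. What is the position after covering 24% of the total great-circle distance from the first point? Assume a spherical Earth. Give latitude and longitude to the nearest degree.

Convert each endpoint to a unit vector on the sphere (x = cos φ cos λ, y = cos φ sin λ, z = sin φ).
The central angle between the endpoints is δ = arccos(p₁·p₂) ≈ 1.590 rad (91.1°).
Interpolate at f = 0.24 with slerp weights a = sin((1−f)δ)/sin δ ≈ 0.935, b = sin(fδ)/sin δ ≈ 0.373.
p = a·p₁ + b·p₂ ≈ (0.625, -0.203, -0.754); φ = arcsin(p_z) ≈ -48.93°, λ = atan2(p_y, p_x) ≈ -17.98°.

≈ 49°S, 18°W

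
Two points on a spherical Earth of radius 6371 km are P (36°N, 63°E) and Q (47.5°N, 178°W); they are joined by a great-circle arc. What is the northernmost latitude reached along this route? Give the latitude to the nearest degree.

The great circle lies in the plane with unit normal n̂ = (p₁ × p₂)/|p₁ × p₂|.
Here n̂_z ≈ +0.485; the vertex latitude is φ_max = arccos|n̂_z| ≈ 61.0°.

≈ 61°N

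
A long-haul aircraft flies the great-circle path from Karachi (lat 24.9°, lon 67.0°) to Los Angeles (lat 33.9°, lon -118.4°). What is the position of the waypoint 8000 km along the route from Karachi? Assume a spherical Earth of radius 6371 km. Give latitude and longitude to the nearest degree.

Write both endpoints as unit vectors p₁, p₂ with components (cos φ cos λ, cos φ sin λ, sin φ).
The central angle between the endpoints is δ = arccos(p₁·p₂) ≈ 2.111 rad (121.0°). The total great-circle distance is δ·R ≈ 2.111 × 6371 ≈ 13452 km, so the target fraction is f = 8000/13452 ≈ 0.595.
Interpolate at f ≈ 0.595 with slerp weights a = sin((1−f)δ)/sin δ ≈ 0.881, b = sin(fδ)/sin δ ≈ 1.109.
p = a·p₁ + b·p₂ ≈ (-0.126, -0.074, 0.989); φ = arcsin(p_z) ≈ 81.60°, λ = atan2(p_y, p_x) ≈ -149.39°.

≈ lat 82°, lon -149°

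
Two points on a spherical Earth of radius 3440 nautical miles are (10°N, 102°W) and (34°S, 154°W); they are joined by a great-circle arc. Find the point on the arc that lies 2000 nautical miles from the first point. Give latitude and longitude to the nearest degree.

≈ (13°S, 126°W)

Convert each endpoint to a unit vector on the sphere (x = cos φ cos λ, y = cos φ sin λ, z = sin φ).
The central angle between the endpoints is δ = arccos(p₁·p₂) ≈ 1.153 rad (66.1°). The total great-circle distance is δ·R ≈ 1.153 × 3440 ≈ 3967 nmi, so the target fraction is f = 2000/3967 ≈ 0.504.
Interpolate at f ≈ 0.504 with slerp weights a = sin((1−f)δ)/sin δ ≈ 0.592, b = sin(fδ)/sin δ ≈ 0.601.
p = a·p₁ + b·p₂ ≈ (-0.569, -0.789, -0.233); φ = arcsin(p_z) ≈ -13.48°, λ = atan2(p_y, p_x) ≈ -125.81°.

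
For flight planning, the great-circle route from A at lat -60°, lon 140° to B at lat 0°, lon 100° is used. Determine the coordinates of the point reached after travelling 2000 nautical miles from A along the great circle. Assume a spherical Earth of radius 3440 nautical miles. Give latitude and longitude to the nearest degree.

≈ lat -32°, lon 113°

From cos δ = sin φ₁ sin φ₂ + cos φ₁ cos φ₂ cos Δλ, the central angle is δ ≈ 1.178 rad (67.5°). The total great-circle distance is δ·R ≈ 1.178 × 3440 ≈ 4051 nmi, so the target fraction is f = 2000/4051 ≈ 0.494.
Interpolate at f ≈ 0.494 with slerp weights a = sin((1−f)δ)/sin δ ≈ 0.608, b = sin(fδ)/sin δ ≈ 0.595.
p = a·p₁ + b·p₂ ≈ (-0.336, 0.781, -0.527); φ = arcsin(p_z) ≈ -31.77°, λ = atan2(p_y, p_x) ≈ 113.29°.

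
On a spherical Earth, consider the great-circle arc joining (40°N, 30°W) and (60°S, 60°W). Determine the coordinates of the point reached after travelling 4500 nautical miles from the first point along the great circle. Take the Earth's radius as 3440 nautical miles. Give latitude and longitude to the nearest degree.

≈ (33°S, 47°W)

The haversine formula gives a central angle δ ≈ 1.798 rad (103.0°) between the endpoints. The total great-circle distance is δ·R ≈ 1.798 × 3440 ≈ 6184 nmi, so the target fraction is f = 4500/6184 ≈ 0.728.
Interpolate at f ≈ 0.728 with slerp weights a = sin((1−f)δ)/sin δ ≈ 0.483, b = sin(fδ)/sin δ ≈ 0.991.
p = a·p₁ + b·p₂ ≈ (0.568, -0.614, -0.548); φ = arcsin(p_z) ≈ -33.24°, λ = atan2(p_y, p_x) ≈ -47.23°.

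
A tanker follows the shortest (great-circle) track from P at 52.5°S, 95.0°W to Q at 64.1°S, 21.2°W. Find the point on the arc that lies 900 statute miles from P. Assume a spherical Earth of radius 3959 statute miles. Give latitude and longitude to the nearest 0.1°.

From cos δ = sin φ₁ sin φ₂ + cos φ₁ cos φ₂ cos Δλ, the central angle is δ ≈ 0.663 rad (38.0°). The total great-circle distance is δ·R ≈ 0.663 × 3959 ≈ 2627 mi, so the target fraction is f = 900/2627 ≈ 0.343.
Interpolate at f ≈ 0.343 with slerp weights a = sin((1−f)δ)/sin δ ≈ 0.686, b = sin(fδ)/sin δ ≈ 0.366.
p = a·p₁ + b·p₂ ≈ (0.113, -0.474, -0.873); φ = arcsin(p_z) ≈ -60.86°, λ = atan2(p_y, p_x) ≈ -76.63°.

≈ 60.9°S, 76.6°W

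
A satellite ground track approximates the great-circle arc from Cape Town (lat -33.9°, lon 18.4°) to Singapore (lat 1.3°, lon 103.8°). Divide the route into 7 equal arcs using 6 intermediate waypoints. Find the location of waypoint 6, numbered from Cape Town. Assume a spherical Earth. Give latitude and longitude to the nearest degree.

≈ lat -6°, lon 93°

Write both endpoints as unit vectors p₁, p₂ with components (cos φ cos λ, cos φ sin λ, sin φ).
The central angle between the endpoints is δ = arccos(p₁·p₂) ≈ 1.517 rad (86.9°).
Interpolate at f = 6/7 with slerp weights a = sin((1−f)δ)/sin δ ≈ 0.215, b = sin(fδ)/sin δ ≈ 0.965.
p = a·p₁ + b·p₂ ≈ (-0.061, 0.993, -0.098); φ = arcsin(p_z) ≈ -5.64°, λ = atan2(p_y, p_x) ≈ 93.49°.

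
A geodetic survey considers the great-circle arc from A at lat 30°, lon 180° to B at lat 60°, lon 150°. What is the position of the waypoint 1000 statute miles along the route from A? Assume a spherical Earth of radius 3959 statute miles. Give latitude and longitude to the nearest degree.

≈ lat 43°, lon 172°

Convert each endpoint to a unit vector on the sphere (x = cos φ cos λ, y = cos φ sin λ, z = sin φ).
The central angle between the endpoints is δ = arccos(p₁·p₂) ≈ 0.630 rad (36.1°). The total great-circle distance is δ·R ≈ 0.630 × 3959 ≈ 2494 mi, so the target fraction is f = 1000/2494 ≈ 0.401.
Interpolate at f ≈ 0.401 with slerp weights a = sin((1−f)δ)/sin δ ≈ 0.626, b = sin(fδ)/sin δ ≈ 0.424.
p = a·p₁ + b·p₂ ≈ (-0.725, 0.106, 0.680); φ = arcsin(p_z) ≈ 42.85°, λ = atan2(p_y, p_x) ≈ 171.68°.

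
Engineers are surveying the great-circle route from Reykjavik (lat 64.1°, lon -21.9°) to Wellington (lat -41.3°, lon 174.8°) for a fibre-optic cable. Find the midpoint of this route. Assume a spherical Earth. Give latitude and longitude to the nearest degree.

≈ lat 34°, lon -165°

The haversine formula gives a central angle δ ≈ 2.709 rad (155.2°) between the endpoints.
Interpolate at f = 1/2 with slerp weights a = sin((1−f)δ)/sin δ ≈ 2.332, b = sin(fδ)/sin δ ≈ 2.332.
p = a·p₁ + b·p₂ ≈ (-0.799, -0.221, 0.559); φ = arcsin(p_z) ≈ 33.95°, λ = atan2(p_y, p_x) ≈ -164.54°.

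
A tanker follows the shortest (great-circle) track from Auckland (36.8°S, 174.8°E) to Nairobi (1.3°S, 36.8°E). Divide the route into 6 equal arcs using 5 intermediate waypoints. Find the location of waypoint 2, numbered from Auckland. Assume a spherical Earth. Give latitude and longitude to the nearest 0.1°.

≈ 48.6°S, 118.7°E

Write both endpoints as unit vectors p₁, p₂ with components (cos φ cos λ, cos φ sin λ, sin φ).
The central angle between the endpoints is δ = arccos(p₁·p₂) ≈ 2.191 rad (125.5°).
Interpolate at f = 2/6 with slerp weights a = sin((1−f)δ)/sin δ ≈ 1.222, b = sin(fδ)/sin δ ≈ 0.820.
p = a·p₁ + b·p₂ ≈ (-0.318, 0.580, -0.750); φ = arcsin(p_z) ≈ -48.62°, λ = atan2(p_y, p_x) ≈ 118.73°.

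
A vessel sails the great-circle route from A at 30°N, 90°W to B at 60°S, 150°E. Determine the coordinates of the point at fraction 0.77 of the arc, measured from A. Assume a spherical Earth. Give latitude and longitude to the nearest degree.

Write both endpoints as unit vectors p₁, p₂ with components (cos φ cos λ, cos φ sin λ, sin φ).
The central angle between the endpoints is δ = arccos(p₁·p₂) ≈ 2.278 rad (130.5°).
Interpolate at f = 0.77 with slerp weights a = sin((1−f)δ)/sin δ ≈ 0.658, b = sin(fδ)/sin δ ≈ 1.293.
p = a·p₁ + b·p₂ ≈ (-0.560, -0.246, -0.791); φ = arcsin(p_z) ≈ -52.28°, λ = atan2(p_y, p_x) ≈ -156.24°.

≈ 52°S, 156°W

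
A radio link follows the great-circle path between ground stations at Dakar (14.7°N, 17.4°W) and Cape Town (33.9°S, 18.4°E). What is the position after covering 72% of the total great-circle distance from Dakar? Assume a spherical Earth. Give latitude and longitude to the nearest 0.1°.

≈ 20.8°S, 6.8°E

The haversine formula gives a central angle δ ≈ 1.036 rad (59.4°) between the endpoints.
Interpolate at f = 0.72 with slerp weights a = sin((1−f)δ)/sin δ ≈ 0.332, b = sin(fδ)/sin δ ≈ 0.789.
p = a·p₁ + b·p₂ ≈ (0.928, 0.110, -0.356); φ = arcsin(p_z) ≈ -20.83°, λ = atan2(p_y, p_x) ≈ 6.79°.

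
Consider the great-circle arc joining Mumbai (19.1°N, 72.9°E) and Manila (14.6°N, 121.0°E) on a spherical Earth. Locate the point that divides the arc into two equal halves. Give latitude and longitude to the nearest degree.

Convert each endpoint to a unit vector on the sphere (x = cos φ cos λ, y = cos φ sin λ, z = sin φ).
The central angle between the endpoints is δ = arccos(p₁·p₂) ≈ 0.805 rad (46.1°).
Interpolate at f = 1/2 with slerp weights a = sin((1−f)δ)/sin δ ≈ 0.543, b = sin(fδ)/sin δ ≈ 0.543.
p = a·p₁ + b·p₂ ≈ (-0.120, 0.942, 0.315); φ = arcsin(p_z) ≈ 18.35°, λ = atan2(p_y, p_x) ≈ 97.25°.

≈ (18°N, 97°E)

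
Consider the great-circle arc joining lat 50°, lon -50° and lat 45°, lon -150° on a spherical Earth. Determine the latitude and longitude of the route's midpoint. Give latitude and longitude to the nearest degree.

≈ lat 59°, lon -103°

The haversine formula gives a central angle δ ≈ 1.090 rad (62.4°) between the endpoints.
Interpolate at f = 1/2 with slerp weights a = sin((1−f)δ)/sin δ ≈ 0.585, b = sin(fδ)/sin δ ≈ 0.585.
p = a·p₁ + b·p₂ ≈ (-0.116, -0.495, 0.861); φ = arcsin(p_z) ≈ 59.46°, λ = atan2(p_y, p_x) ≈ -103.25°.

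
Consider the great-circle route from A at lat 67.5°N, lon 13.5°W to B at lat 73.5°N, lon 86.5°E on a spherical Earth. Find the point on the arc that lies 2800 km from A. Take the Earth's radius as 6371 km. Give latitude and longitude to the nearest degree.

From cos δ = sin φ₁ sin φ₂ + cos φ₁ cos φ₂ cos Δλ, the central angle is δ ≈ 0.522 rad (29.9°). The total great-circle distance is δ·R ≈ 0.522 × 6371 ≈ 3324 km, so the target fraction is f = 2800/3324 ≈ 0.842.
Interpolate at f ≈ 0.842 with slerp weights a = sin((1−f)δ)/sin δ ≈ 0.165, b = sin(fδ)/sin δ ≈ 0.854.
p = a·p₁ + b·p₂ ≈ (0.076, 0.227, 0.971); φ = arcsin(p_z) ≈ 76.13°, λ = atan2(p_y, p_x) ≈ 71.48°.

≈ lat 76°N, lon 71°E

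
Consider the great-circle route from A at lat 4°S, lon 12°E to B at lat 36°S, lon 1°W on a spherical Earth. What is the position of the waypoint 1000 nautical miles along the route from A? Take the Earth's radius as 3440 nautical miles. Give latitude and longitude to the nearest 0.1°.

≈ lat 19.7°S, lon 6.3°E

Convert each endpoint to a unit vector on the sphere (x = cos φ cos λ, y = cos φ sin λ, z = sin φ).
The central angle between the endpoints is δ = arccos(p₁·p₂) ≈ 0.596 rad (34.2°). The total great-circle distance is δ·R ≈ 0.596 × 3440 ≈ 2052 nmi, so the target fraction is f = 1000/2052 ≈ 0.487.
Interpolate at f ≈ 0.487 with slerp weights a = sin((1−f)δ)/sin δ ≈ 0.536, b = sin(fδ)/sin δ ≈ 0.510.
p = a·p₁ + b·p₂ ≈ (0.936, 0.104, -0.337); φ = arcsin(p_z) ≈ -19.71°, λ = atan2(p_y, p_x) ≈ 6.34°.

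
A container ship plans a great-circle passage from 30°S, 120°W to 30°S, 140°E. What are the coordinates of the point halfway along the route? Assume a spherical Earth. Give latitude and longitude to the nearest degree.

≈ 42°S, 170°W

From cos δ = sin φ₁ sin φ₂ + cos φ₁ cos φ₂ cos Δλ, the central angle is δ ≈ 1.451 rad (83.1°).
Interpolate at f = 1/2 with slerp weights a = sin((1−f)δ)/sin δ ≈ 0.668, b = sin(fδ)/sin δ ≈ 0.668.
p = a·p₁ + b·p₂ ≈ (-0.733, -0.129, -0.668); φ = arcsin(p_z) ≈ -41.93°, λ = atan2(p_y, p_x) ≈ -170.00°.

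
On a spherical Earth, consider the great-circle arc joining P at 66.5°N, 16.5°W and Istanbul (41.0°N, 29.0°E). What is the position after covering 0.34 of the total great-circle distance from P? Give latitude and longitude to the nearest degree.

≈ 60°N, 6°E

Write both endpoints as unit vectors p₁, p₂ with components (cos φ cos λ, cos φ sin λ, sin φ).
The central angle between the endpoints is δ = arccos(p₁·p₂) ≈ 0.622 rad (35.7°).
Interpolate at f = 0.34 with slerp weights a = sin((1−f)δ)/sin δ ≈ 0.685, b = sin(fδ)/sin δ ≈ 0.360.
p = a·p₁ + b·p₂ ≈ (0.500, 0.054, 0.865); φ = arcsin(p_z) ≈ 59.83°, λ = atan2(p_y, p_x) ≈ 6.20°.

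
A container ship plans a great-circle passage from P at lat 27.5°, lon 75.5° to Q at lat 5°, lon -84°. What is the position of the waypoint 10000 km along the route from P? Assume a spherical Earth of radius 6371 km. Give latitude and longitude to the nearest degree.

≈ lat 47°, lon -48°

Convert each endpoint to a unit vector on the sphere (x = cos φ cos λ, y = cos φ sin λ, z = sin φ).
The central angle between the endpoints is δ = arccos(p₁·p₂) ≈ 2.477 rad (141.9°). The total great-circle distance is δ·R ≈ 2.477 × 6371 ≈ 15784 km, so the target fraction is f = 10000/15784 ≈ 0.634.
Interpolate at f ≈ 0.634 with slerp weights a = sin((1−f)δ)/sin δ ≈ 1.279, b = sin(fδ)/sin δ ≈ 1.622.
p = a·p₁ + b·p₂ ≈ (0.453, -0.509, 0.732); φ = arcsin(p_z) ≈ 47.04°, λ = atan2(p_y, p_x) ≈ -48.35°.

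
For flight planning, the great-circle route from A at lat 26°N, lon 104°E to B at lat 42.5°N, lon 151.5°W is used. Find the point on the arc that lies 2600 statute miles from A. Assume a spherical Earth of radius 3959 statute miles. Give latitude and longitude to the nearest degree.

≈ lat 47°N, lon 144°E

Write both endpoints as unit vectors p₁, p₂ with components (cos φ cos λ, cos φ sin λ, sin φ).
The central angle between the endpoints is δ = arccos(p₁·p₂) ≈ 1.440 rad (82.5°). The total great-circle distance is δ·R ≈ 1.440 × 3959 ≈ 5702 mi, so the target fraction is f = 2600/5702 ≈ 0.456.
Interpolate at f ≈ 0.456 with slerp weights a = sin((1−f)δ)/sin δ ≈ 0.712, b = sin(fδ)/sin δ ≈ 0.616.
p = a·p₁ + b·p₂ ≈ (-0.554, 0.404, 0.728); φ = arcsin(p_z) ≈ 46.72°, λ = atan2(p_y, p_x) ≈ 143.88°.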